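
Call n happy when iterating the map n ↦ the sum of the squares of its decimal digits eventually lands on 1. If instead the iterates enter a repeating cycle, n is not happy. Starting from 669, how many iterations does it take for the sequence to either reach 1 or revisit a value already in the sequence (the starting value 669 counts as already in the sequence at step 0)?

669 → 153
153 → 35
35 → 34
34 → 25
25 → 29
29 → 85
85 → 89
89 → 145
145 → 42
42 → 20
20 → 4
4 → 16
16 → 37
37 → 58
58 → 89  — 89 repeats.
That took 15 steps.

15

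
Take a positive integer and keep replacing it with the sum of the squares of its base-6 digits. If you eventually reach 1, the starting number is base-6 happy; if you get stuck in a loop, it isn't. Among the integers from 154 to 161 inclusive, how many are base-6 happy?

1

154: 154 → 33 → 34 → 41 → 26 → 20 → 13 → 5 → 25 → 17 → 29 → 41  (repeats 41)
155: 155 → 42 → 2 → 4 → 16 → 20 → 13 → 5 → 25 → 17 → 29 → 41 → 26 → 20  (repeats 20)
156: 156 → 20 → 13 → 5 → 25 → 17 → 29 → 41 → 26 → 20  (repeats 20)
157: 157 → 21 → 18 → 9 → 10 → 17 → 29 → 41 → 26 → 20 → 13 → 5 → 25 → 17  (repeats 17)
158: 158 → 24 → 16 → 20 → 13 → 5 → 25 → 17 → 29 → 41 → 26 → 20  (repeats 20)
159: 159 → 29 → 41 → 26 → 20 → 13 → 5 → 25 → 17 → 29  (repeats 29)
160: 160 → 36 → 1  (reaches 1)
161: 161 → 45 → 11 → 26 → 20 → 13 → 5 → 25 → 17 → 29 → 41 → 26  (repeats 26)
base-6 happy: 160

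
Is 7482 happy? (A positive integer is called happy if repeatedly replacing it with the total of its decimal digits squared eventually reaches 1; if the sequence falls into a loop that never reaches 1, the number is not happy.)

7482 → 7² + 4² + 8² + 2² = 49 + 16 + 64 + 4 = 133
133 → 1² + 3² + 3² = 1 + 9 + 9 = 19
19 → 1² + 9² = 1 + 81 = 82
82 → 8² + 2² = 64 + 4 = 68
68 → 6² + 8² = 36 + 64 = 100
100 → 1² + 0² + 0² = 1 + 0 + 0 = 1  — reached 1.

happy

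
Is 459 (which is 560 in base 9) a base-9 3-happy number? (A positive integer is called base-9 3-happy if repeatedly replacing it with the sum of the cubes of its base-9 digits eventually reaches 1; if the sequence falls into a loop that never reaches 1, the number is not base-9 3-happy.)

459 = (5,6,0)_9 → 5³ + 6³ + 0³ = 125 + 216 + 0 = 341
341 = (4,1,8)_9 → 4³ + 1³ + 8³ = 64 + 1 + 512 = 577
577 = (7,1,1)_9 → 7³ + 1³ + 1³ = 343 + 1 + 1 = 345
345 = (4,2,3)_9 → 4³ + 2³ + 3³ = 64 + 8 + 27 = 99
99 = (1,2,0)_9 → 1³ + 2³ + 0³ = 1 + 8 + 0 = 9
9 = (1,0)_9 → 1³ + 0³ = 1 + 0 = 1  — reached 1.

base-9 3-happy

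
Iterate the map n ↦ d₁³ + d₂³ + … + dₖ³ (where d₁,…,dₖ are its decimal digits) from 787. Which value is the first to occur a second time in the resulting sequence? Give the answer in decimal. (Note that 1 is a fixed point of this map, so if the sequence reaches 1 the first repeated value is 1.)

787 → 7³ + 8³ + 7³ = 1198
1198 → 1³ + 1³ + 9³ + 8³ = 1243
1243 → 1³ + 2³ + 4³ + 3³ = 100
100 → 1³ + 0³ + 0³ = 1  — reached the fixed point 1.
1 → 1, so 1 is the first repeated value.

1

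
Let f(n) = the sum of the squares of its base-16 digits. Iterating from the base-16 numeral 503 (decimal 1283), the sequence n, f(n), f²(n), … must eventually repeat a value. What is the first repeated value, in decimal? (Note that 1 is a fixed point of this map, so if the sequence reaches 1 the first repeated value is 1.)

1283 = (5,0,3)_16 → 5² + 0² + 3² = 34
34 = (2,2)_16 → 2² + 2² = 8
8 = (8)_16 → 8² = 64
64 = (4,0)_16 → 4² + 0² = 16
16 = (1,0)_16 → 1² + 0² = 1  — reached the fixed point 1.
1 → 1, so 1 is the first repeated value.

1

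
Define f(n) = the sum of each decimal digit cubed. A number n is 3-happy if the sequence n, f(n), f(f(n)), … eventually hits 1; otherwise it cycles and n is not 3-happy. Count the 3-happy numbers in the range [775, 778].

775: 775 → 811 → 514 → 190 → 730 → 370 → 370  — not 3-happy
776: 776 → 902 → 737 → 713 → 371 → 371  — not 3-happy
777: 777 → 1029 → 738 → 882 → 1032 → 36 → 243 → 99 → 1458 → 702 → 351 → 153 → 153  — not 3-happy
778: 778 → 1198 → 1243 → 100 → 1  — 3-happy
3-happy: 778

1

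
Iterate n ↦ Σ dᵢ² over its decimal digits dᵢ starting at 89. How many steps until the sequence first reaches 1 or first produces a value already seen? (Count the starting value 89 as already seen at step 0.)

89 → 8² + 9² = 64 + 81 = 145
145 → 1² + 4² + 5² = 1 + 16 + 25 = 42
42 → 4² + 2² = 16 + 4 = 20
20 → 2² + 0² = 4 + 0 = 4
4 → 4² = 16
16 → 1² + 6² = 1 + 36 = 37
37 → 3² + 7² = 9 + 49 = 58
58 → 5² + 8² = 25 + 64 = 89  — 89 repeats.
That took 8 steps.

8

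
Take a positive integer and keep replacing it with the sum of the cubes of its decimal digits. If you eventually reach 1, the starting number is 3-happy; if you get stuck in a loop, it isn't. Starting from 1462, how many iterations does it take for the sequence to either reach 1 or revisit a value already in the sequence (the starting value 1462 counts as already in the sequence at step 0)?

8

1462 → 1³ + 4³ + 6³ + 2³ = 1 + 64 + 216 + 8 = 289
289 → 2³ + 8³ + 9³ = 8 + 512 + 729 = 1249
1249 → 1³ + 2³ + 4³ + 9³ = 1 + 8 + 64 + 729 = 802
802 → 8³ + 0³ + 2³ = 512 + 0 + 8 = 520
520 → 5³ + 2³ + 0³ = 125 + 8 + 0 = 133
133 → 1³ + 3³ + 3³ = 1 + 27 + 27 = 55
55 → 5³ + 5³ = 125 + 125 = 250
250 → 2³ + 5³ + 0³ = 8 + 125 + 0 = 133  — 133 repeats.
That took 8 steps.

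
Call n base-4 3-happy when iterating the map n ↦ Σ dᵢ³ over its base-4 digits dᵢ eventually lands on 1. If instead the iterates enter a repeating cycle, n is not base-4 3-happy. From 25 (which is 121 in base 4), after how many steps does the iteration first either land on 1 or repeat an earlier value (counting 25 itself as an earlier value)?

3

25 = (1,2,1)_4 → 1³ + 2³ + 1³ = 1 + 8 + 1 = 10
10 = (2,2)_4 → 2³ + 2³ = 8 + 8 = 16
16 = (1,0,0)_4 → 1³ + 0³ + 0³ = 1 + 0 + 0 = 1  — reached 1.
That took 3 steps.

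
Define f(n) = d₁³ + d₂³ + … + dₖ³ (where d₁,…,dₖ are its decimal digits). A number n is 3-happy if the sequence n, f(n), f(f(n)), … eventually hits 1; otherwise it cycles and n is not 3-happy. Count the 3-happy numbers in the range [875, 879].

875: 875 → 980 → 1241 → 74 → 407 → 407  — not 3-happy
876: 876 → 1071 → 345 → 216 → 225 → 141 → 66 → 432 → 99 → 1458 → 702 → 351 → 153 → 153  — not 3-happy
877: 877 → 1198 → 1243 → 100 → 1  — 3-happy
878: 878 → 1367 → 587 → 980 → 1241 → 74 → 407 → 407  — not 3-happy
879: 879 → 1584 → 702 → 351 → 153 → 153  — not 3-happy
3-happy: 877

1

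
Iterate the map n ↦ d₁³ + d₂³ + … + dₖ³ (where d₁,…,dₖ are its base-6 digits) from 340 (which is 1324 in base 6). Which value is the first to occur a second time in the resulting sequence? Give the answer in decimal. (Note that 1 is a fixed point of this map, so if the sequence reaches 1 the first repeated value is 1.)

190

340 = (1,3,2,4)_6 → 1³ + 3³ + 2³ + 4³ = 1 + 27 + 8 + 64 = 100
100 = (2,4,4)_6 → 2³ + 4³ + 4³ = 8 + 64 + 64 = 136
136 = (3,4,4)_6 → 3³ + 4³ + 4³ = 27 + 64 + 64 = 155
155 = (4,1,5)_6 → 4³ + 1³ + 5³ = 64 + 1 + 125 = 190
190 = (5,1,4)_6 → 5³ + 1³ + 4³ = 125 + 1 + 64 = 190  — 190 already appeared earlier.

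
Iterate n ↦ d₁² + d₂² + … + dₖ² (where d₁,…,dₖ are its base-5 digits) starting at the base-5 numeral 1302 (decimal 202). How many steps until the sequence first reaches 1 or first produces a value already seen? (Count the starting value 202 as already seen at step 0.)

6

202 = (1,3,0,2)_5 → 1² + 3² + 0² + 2² = 14
14 = (2,4)_5 → 2² + 4² = 20
20 = (4,0)_5 → 4² + 0² = 16
16 = (3,1)_5 → 3² + 1² = 10
10 = (2,0)_5 → 2² + 0² = 4
4 = (4)_5 → 4² = 16  — 16 repeats.
That took 6 steps.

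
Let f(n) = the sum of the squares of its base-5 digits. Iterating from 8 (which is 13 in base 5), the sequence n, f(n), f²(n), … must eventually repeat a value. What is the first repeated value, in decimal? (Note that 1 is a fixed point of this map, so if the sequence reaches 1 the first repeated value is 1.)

10

8 = (1,3)_5 → 10
10 = (2,0)_5 → 4
4 = (4)_5 → 16
16 = (3,1)_5 → 10  — 10 already appeared earlier.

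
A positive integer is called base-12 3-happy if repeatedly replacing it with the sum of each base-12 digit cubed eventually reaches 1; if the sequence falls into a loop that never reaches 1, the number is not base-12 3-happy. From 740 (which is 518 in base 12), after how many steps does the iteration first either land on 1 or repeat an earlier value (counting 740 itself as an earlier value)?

740 = (5,1,8)_12 → 5³ + 1³ + 8³ = 125 + 1 + 512 = 638
638 = (4,5,2)_12 → 4³ + 5³ + 2³ = 64 + 125 + 8 = 197
197 = (1,4,5)_12 → 1³ + 4³ + 5³ = 1 + 64 + 125 = 190
190 = (1,3,10)_12 → 1³ + 3³ + 10³ = 1 + 27 + 1000 = 1028
1028 = (7,1,8)_12 → 7³ + 1³ + 8³ = 343 + 1 + 512 = 856
856 = (5,11,4)_12 → 5³ + 11³ + 4³ = 125 + 1331 + 64 = 1520
1520 = (10,6,8)_12 → 10³ + 6³ + 8³ = 1000 + 216 + 512 = 1728
1728 = (1,0,0,0)_12 → 1³ + 0³ + 0³ + 0³ = 1 + 0 + 0 + 0 = 1  — reached 1.
That took 8 steps.

8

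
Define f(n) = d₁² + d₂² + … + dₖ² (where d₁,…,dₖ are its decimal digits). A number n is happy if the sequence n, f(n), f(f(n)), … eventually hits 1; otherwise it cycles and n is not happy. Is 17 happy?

17 → 1² + 7² = 50
50 → 5² + 0² = 25
25 → 2² + 5² = 29
29 → 2² + 9² = 85
85 → 8² + 5² = 89
89 → 8² + 9² = 145
145 → 1² + 4² + 5² = 42
42 → 4² + 2² = 20
20 → 2² + 0² = 4
4 → 4² = 16
16 → 1² + 6² = 37
37 → 3² + 7² = 58
58 → 5² + 8² = 89  — 89 already seen; the sequence cycles without reaching 1.

not happy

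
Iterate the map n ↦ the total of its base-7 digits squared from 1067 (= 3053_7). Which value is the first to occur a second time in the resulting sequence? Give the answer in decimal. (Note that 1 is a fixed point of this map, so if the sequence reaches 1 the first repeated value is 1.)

1067 = (3,0,5,3)_7 → 3² + 0² + 5² + 3² = 43
43 = (6,1)_7 → 6² + 1² = 37
37 = (5,2)_7 → 5² + 2² = 29
29 = (4,1)_7 → 4² + 1² = 17
17 = (2,3)_7 → 2² + 3² = 13
13 = (1,6)_7 → 1² + 6² = 37  — 37 already appeared earlier.

37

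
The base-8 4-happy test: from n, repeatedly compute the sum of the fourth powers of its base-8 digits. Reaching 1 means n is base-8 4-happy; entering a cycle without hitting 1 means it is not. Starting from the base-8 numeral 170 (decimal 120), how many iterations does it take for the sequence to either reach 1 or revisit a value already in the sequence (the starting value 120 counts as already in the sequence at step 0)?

5

120 = (1,7,0)_8 → 1⁴ + 7⁴ + 0⁴ = 2402
2402 = (4,5,4,2)_8 → 4⁴ + 5⁴ + 4⁴ + 2⁴ = 1153
1153 = (2,2,0,1)_8 → 2⁴ + 2⁴ + 0⁴ + 1⁴ = 33
33 = (4,1)_8 → 4⁴ + 1⁴ = 257
257 = (4,0,1)_8 → 4⁴ + 0⁴ + 1⁴ = 257  — 257 repeats.
That took 5 steps.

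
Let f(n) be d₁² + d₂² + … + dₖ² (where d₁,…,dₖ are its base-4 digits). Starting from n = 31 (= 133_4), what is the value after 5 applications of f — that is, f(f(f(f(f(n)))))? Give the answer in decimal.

1

31 = (1,3,3)_4 → 1² + 3² + 3² = 1 + 9 + 9 = 19
19 = (1,0,3)_4 → 1² + 0² + 3² = 1 + 0 + 9 = 10
10 = (2,2)_4 → 2² + 2² = 4 + 4 = 8
8 = (2,0)_4 → 2² + 0² = 4 + 0 = 4
4 = (1,0)_4 → 1² + 0² = 1 + 0 = 1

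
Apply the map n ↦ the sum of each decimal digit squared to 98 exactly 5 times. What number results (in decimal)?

98 → 9² + 8² = 145
145 → 1² + 4² + 5² = 42
42 → 4² + 2² = 20
20 → 2² + 0² = 4
4 → 4² = 16

16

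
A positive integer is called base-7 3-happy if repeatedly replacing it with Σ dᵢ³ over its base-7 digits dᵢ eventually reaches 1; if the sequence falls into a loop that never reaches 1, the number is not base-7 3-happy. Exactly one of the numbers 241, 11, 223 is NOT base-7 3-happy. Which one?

11

241: 241 → 307 → 433 → 343 → 1  — reaches 1 (base-7 3-happy)
11: 11 → 65 → 17 → 35 → 125 → 251 → 341 → 557 → 137 → 197 → 65  — repeats 65 (not base-7 3-happy)
223: 223 → 307 → 433 → 343 → 1  — reaches 1 (base-7 3-happy)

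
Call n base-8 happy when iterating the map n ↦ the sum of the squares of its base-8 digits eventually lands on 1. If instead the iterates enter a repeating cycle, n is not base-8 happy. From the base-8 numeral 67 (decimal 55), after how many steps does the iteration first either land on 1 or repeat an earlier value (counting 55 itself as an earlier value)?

55 = (6,7)_8 → 85
85 = (1,2,5)_8 → 30
30 = (3,6)_8 → 45
45 = (5,5)_8 → 50
50 = (6,2)_8 → 40
40 = (5,0)_8 → 25
25 = (3,1)_8 → 10
10 = (1,2)_8 → 5
5 = (5)_8 → 25  — 25 repeats.
That took 9 steps.

9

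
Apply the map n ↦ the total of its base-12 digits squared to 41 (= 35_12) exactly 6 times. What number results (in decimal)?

61

41 = (3,5)_12 → 34
34 = (2,10)_12 → 104
104 = (8,8)_12 → 128
128 = (10,8)_12 → 164
164 = (1,1,8)_12 → 66
66 = (5,6)_12 → 61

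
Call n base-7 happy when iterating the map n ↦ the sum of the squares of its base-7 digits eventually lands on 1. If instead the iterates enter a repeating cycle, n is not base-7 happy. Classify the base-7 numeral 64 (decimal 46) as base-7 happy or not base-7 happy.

46 = (6,4)_7 → 6² + 4² = 36 + 16 = 52
52 = (1,0,3)_7 → 1² + 0² + 3² = 1 + 0 + 9 = 10
10 = (1,3)_7 → 1² + 3² = 1 + 9 = 10  — 10 already seen; the sequence cycles without reaching 1.

not base-7 happy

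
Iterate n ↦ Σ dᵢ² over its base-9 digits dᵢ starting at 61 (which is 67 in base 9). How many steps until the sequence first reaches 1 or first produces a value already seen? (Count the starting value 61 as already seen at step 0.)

6

61 = (6,7)_9 → 85
85 = (1,0,4)_9 → 17
17 = (1,8)_9 → 65
65 = (7,2)_9 → 53
53 = (5,8)_9 → 89
89 = (1,0,8)_9 → 65  — 65 repeats.
That took 6 steps.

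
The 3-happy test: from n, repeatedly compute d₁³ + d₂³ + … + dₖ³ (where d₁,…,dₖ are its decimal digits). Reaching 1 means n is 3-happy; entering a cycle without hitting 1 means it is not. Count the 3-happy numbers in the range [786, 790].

1

786: 786 → 1071 → 345 → 216 → 225 → 141 → 66 → 432 → 99 → 1458 → 702 → 351 → 153 → 153  — not 3-happy
787: 787 → 1198 → 1243 → 100 → 1  — 3-happy
788: 788 → 1367 → 587 → 980 → 1241 → 74 → 407 → 407  — not 3-happy
789: 789 → 1584 → 702 → 351 → 153 → 153  — not 3-happy
790: 790 → 1072 → 352 → 160 → 217 → 352  — not 3-happy
3-happy: 787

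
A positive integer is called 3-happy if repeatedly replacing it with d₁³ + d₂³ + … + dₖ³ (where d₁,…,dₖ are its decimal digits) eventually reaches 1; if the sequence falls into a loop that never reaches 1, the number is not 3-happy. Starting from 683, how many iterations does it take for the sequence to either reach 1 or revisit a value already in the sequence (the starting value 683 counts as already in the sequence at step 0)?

10

683 → 755
755 → 593
593 → 881
881 → 1025
1025 → 134
134 → 92
92 → 737
737 → 713
713 → 371
371 → 371  — 371 repeats.
That took 10 steps.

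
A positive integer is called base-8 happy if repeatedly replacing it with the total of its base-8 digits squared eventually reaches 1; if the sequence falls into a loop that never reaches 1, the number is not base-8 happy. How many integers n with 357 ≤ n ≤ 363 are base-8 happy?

1

357: 357 → 66 → 5 → 25 → 10 → 5  (repeats 5)
358: 358 → 77 → 27 → 18 → 8 → 1  (reaches 1)
359: 359 → 90 → 14 → 37 → 41 → 26 → 13 → 26  (repeats 26)
360: 360 → 50 → 40 → 25 → 10 → 5 → 25  (repeats 25)
361: 361 → 51 → 45 → 50 → 40 → 25 → 10 → 5 → 25  (repeats 25)
362: 362 → 54 → 72 → 2 → 4 → 16 → 4  (repeats 4)
363: 363 → 59 → 58 → 53 → 61 → 74 → 6 → 36 → 32 → 16 → 4 → 16  (repeats 16)
base-8 happy: 358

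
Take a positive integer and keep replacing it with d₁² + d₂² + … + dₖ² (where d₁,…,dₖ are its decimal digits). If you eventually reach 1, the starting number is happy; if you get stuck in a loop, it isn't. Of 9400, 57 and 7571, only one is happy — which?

9400: 9400 → 97 → 130 → 10 → 1  — reaches 1 (happy)
57: 57 → 74 → 65 → 61 → 37 → 58 → 89 → 145 → 42 → 20 → 4 → 16 → 37  — repeats 37 (not happy)
7571: 7571 → 124 → 21 → 5 → 25 → 29 → 85 → 89 → 145 → 42 → 20 → 4 → 16 → 37 → 58 → 89  — repeats 89 (not happy)

9400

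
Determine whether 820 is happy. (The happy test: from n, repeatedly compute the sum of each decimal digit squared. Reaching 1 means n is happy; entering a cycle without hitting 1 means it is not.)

happy

820 → 8² + 2² + 0² = 64 + 4 + 0 = 68
68 → 6² + 8² = 36 + 64 = 100
100 → 1² + 0² + 0² = 1 + 0 + 0 = 1  — reached 1.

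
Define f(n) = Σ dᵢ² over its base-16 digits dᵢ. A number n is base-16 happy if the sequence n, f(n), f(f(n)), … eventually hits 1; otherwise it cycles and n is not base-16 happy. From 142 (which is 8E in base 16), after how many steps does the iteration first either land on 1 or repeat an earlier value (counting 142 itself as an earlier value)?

142 = (8,14)_16 → 260
260 = (1,0,4)_16 → 17
17 = (1,1)_16 → 2
2 = (2)_16 → 4
4 = (4)_16 → 16
16 = (1,0)_16 → 1  — reached 1.
That took 6 steps.

6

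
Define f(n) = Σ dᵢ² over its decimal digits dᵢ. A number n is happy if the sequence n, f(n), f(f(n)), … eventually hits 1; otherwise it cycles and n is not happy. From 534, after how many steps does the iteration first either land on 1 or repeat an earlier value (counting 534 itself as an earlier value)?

13

534 → 5² + 3² + 4² = 50
50 → 5² + 0² = 25
25 → 2² + 5² = 29
29 → 2² + 9² = 85
85 → 8² + 5² = 89
89 → 8² + 9² = 145
145 → 1² + 4² + 5² = 42
42 → 4² + 2² = 20
20 → 2² + 0² = 4
4 → 4² = 16
16 → 1² + 6² = 37
37 → 3² + 7² = 58
58 → 5² + 8² = 89  — 89 repeats.
That took 13 steps.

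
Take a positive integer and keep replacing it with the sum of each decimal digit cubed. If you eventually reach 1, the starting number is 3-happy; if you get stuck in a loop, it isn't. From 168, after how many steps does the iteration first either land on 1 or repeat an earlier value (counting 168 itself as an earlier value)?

168 → 729
729 → 1080
1080 → 513
513 → 153
153 → 153  — 153 repeats.
That took 5 steps.

5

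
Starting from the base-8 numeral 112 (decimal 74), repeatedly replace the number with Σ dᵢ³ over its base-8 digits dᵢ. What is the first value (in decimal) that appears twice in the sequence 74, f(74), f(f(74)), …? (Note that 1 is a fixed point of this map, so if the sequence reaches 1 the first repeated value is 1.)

74 = (1,1,2)_8 → 10
10 = (1,2)_8 → 9
9 = (1,1)_8 → 2
2 = (2)_8 → 8
8 = (1,0)_8 → 1  — reached the fixed point 1.
1 → 1, so 1 is the first repeated value.

1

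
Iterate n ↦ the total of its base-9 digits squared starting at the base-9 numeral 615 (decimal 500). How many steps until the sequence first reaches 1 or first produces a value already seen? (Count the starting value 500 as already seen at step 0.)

7

500 = (6,1,5)_9 → 6² + 1² + 5² = 36 + 1 + 25 = 62
62 = (6,8)_9 → 6² + 8² = 36 + 64 = 100
100 = (1,2,1)_9 → 1² + 2² + 1² = 1 + 4 + 1 = 6
6 = (6)_9 → 6² = 36
36 = (4,0)_9 → 4² + 0² = 16 + 0 = 16
16 = (1,7)_9 → 1² + 7² = 1 + 49 = 50
50 = (5,5)_9 → 5² + 5² = 25 + 25 = 50  — 50 repeats.
That took 7 steps.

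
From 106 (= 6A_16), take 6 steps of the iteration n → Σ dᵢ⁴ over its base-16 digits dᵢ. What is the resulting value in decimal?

2

106 = (6,10)_16 → 6⁴ + 10⁴ = 1296 + 10000 = 11296
11296 = (2,12,2,0)_16 → 2⁴ + 12⁴ + 2⁴ + 0⁴ = 16 + 20736 + 16 + 0 = 20768
20768 = (5,1,2,0)_16 → 5⁴ + 1⁴ + 2⁴ + 0⁴ = 625 + 1 + 16 + 0 = 642
642 = (2,8,2)_16 → 2⁴ + 8⁴ + 2⁴ = 16 + 4096 + 16 = 4128
4128 = (1,0,2,0)_16 → 1⁴ + 0⁴ + 2⁴ + 0⁴ = 1 + 0 + 16 + 0 = 17
17 = (1,1)_16 → 1⁴ + 1⁴ = 1 + 1 = 2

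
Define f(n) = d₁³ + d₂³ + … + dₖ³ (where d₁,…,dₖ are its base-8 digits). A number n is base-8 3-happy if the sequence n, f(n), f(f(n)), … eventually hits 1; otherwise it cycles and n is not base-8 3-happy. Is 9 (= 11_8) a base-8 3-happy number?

9 = (1,1)_8 → 1³ + 1³ = 2
2 = (2)_8 → 2³ = 8
8 = (1,0)_8 → 1³ + 0³ = 1  — reached 1.

base-8 3-happy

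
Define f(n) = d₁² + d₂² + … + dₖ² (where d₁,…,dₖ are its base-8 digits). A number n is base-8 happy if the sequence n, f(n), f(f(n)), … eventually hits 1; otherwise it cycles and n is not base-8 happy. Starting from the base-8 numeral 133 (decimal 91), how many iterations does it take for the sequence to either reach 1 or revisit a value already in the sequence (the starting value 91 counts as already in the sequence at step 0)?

91 = (1,3,3)_8 → 1² + 3² + 3² = 1 + 9 + 9 = 19
19 = (2,3)_8 → 2² + 3² = 4 + 9 = 13
13 = (1,5)_8 → 1² + 5² = 1 + 25 = 26
26 = (3,2)_8 → 3² + 2² = 9 + 4 = 13  — 13 repeats.
That took 4 steps.

4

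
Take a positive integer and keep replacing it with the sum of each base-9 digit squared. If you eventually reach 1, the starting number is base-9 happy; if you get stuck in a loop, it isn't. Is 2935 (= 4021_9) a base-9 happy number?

not base-9 happy

2935 = (4,0,2,1)_9 → 4² + 0² + 2² + 1² = 16 + 0 + 4 + 1 = 21
21 = (2,3)_9 → 2² + 3² = 4 + 9 = 13
13 = (1,4)_9 → 1² + 4² = 1 + 16 = 17
17 = (1,8)_9 → 1² + 8² = 1 + 64 = 65
65 = (7,2)_9 → 7² + 2² = 49 + 4 = 53
53 = (5,8)_9 → 5² + 8² = 25 + 64 = 89
89 = (1,0,8)_9 → 1² + 0² + 8² = 1 + 0 + 64 = 65  — 65 already seen; the sequence cycles without reaching 1.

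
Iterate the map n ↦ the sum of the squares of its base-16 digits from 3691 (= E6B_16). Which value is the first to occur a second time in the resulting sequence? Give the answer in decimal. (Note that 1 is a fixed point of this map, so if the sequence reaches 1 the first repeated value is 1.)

1

3691 = (14,6,11)_16 → 14² + 6² + 11² = 196 + 36 + 121 = 353
353 = (1,6,1)_16 → 1² + 6² + 1² = 1 + 36 + 1 = 38
38 = (2,6)_16 → 2² + 6² = 4 + 36 = 40
40 = (2,8)_16 → 2² + 8² = 4 + 64 = 68
68 = (4,4)_16 → 4² + 4² = 16 + 16 = 32
32 = (2,0)_16 → 2² + 0² = 4 + 0 = 4
4 = (4)_16 → 4² = 16
16 = (1,0)_16 → 1² + 0² = 1 + 0 = 1  — reached the fixed point 1.
1 → 1, so 1 is the first repeated value.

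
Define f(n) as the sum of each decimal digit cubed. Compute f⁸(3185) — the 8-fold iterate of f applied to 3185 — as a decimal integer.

737

3185 → 3³ + 1³ + 8³ + 5³ = 27 + 1 + 512 + 125 = 665
665 → 6³ + 6³ + 5³ = 216 + 216 + 125 = 557
557 → 5³ + 5³ + 7³ = 125 + 125 + 343 = 593
593 → 5³ + 9³ + 3³ = 125 + 729 + 27 = 881
881 → 8³ + 8³ + 1³ = 512 + 512 + 1 = 1025
1025 → 1³ + 0³ + 2³ + 5³ = 1 + 0 + 8 + 125 = 134
134 → 1³ + 3³ + 4³ = 1 + 27 + 64 = 92
92 → 9³ + 2³ = 729 + 8 = 737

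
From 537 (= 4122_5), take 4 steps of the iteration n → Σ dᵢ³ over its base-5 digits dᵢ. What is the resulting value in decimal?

35

537 = (4,1,2,2)_5 → 4³ + 1³ + 2³ + 2³ = 64 + 1 + 8 + 8 = 81
81 = (3,1,1)_5 → 3³ + 1³ + 1³ = 27 + 1 + 1 = 29
29 = (1,0,4)_5 → 1³ + 0³ + 4³ = 1 + 0 + 64 = 65
65 = (2,3,0)_5 → 2³ + 3³ + 0³ = 8 + 27 + 0 = 35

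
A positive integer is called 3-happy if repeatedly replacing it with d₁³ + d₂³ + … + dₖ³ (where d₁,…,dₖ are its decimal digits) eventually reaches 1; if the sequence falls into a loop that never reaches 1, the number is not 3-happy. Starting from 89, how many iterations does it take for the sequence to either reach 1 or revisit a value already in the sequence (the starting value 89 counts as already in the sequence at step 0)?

4

89 → 8³ + 9³ = 1241
1241 → 1³ + 2³ + 4³ + 1³ = 74
74 → 7³ + 4³ = 407
407 → 4³ + 0³ + 7³ = 407  — 407 repeats.
That took 4 steps.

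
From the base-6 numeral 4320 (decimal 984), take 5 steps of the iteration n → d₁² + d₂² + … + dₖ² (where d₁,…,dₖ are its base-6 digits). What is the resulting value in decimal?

984 = (4,3,2,0)_6 → 4² + 3² + 2² + 0² = 29
29 = (4,5)_6 → 4² + 5² = 41
41 = (1,0,5)_6 → 1² + 0² + 5² = 26
26 = (4,2)_6 → 4² + 2² = 20
20 = (3,2)_6 → 3² + 2² = 13

13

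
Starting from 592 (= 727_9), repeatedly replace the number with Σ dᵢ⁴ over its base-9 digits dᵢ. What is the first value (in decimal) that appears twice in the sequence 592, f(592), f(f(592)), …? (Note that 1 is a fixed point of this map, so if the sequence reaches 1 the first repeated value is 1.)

592 = (7,2,7)_9 → 7⁴ + 2⁴ + 7⁴ = 2401 + 16 + 2401 = 4818
4818 = (6,5,4,3)_9 → 6⁴ + 5⁴ + 4⁴ + 3⁴ = 1296 + 625 + 256 + 81 = 2258
2258 = (3,0,7,8)_9 → 3⁴ + 0⁴ + 7⁴ + 8⁴ = 81 + 0 + 2401 + 4096 = 6578
6578 = (1,0,0,1,8)_9 → 1⁴ + 0⁴ + 0⁴ + 1⁴ + 8⁴ = 1 + 0 + 0 + 1 + 4096 = 4098
4098 = (5,5,5,3)_9 → 5⁴ + 5⁴ + 5⁴ + 3⁴ = 625 + 625 + 625 + 81 = 1956
1956 = (2,6,1,3)_9 → 2⁴ + 6⁴ + 1⁴ + 3⁴ = 16 + 1296 + 1 + 81 = 1394
1394 = (1,8,1,8)_9 → 1⁴ + 8⁴ + 1⁴ + 8⁴ = 1 + 4096 + 1 + 4096 = 8194
8194 = (1,2,2,1,4)_9 → 1⁴ + 2⁴ + 2⁴ + 1⁴ + 4⁴ = 1 + 16 + 16 + 1 + 256 = 290
290 = (3,5,2)_9 → 3⁴ + 5⁴ + 2⁴ = 81 + 625 + 16 = 722
722 = (8,8,2)_9 → 8⁴ + 8⁴ + 2⁴ = 4096 + 4096 + 16 = 8208
8208 = (1,2,2,3,0)_9 → 1⁴ + 2⁴ + 2⁴ + 3⁴ + 0⁴ = 1 + 16 + 16 + 81 + 0 = 114
114 = (1,3,6)_9 → 1⁴ + 3⁴ + 6⁴ = 1 + 81 + 1296 = 1378
1378 = (1,8,0,1)_9 → 1⁴ + 8⁴ + 0⁴ + 1⁴ = 1 + 4096 + 0 + 1 = 4098  — 4098 already appeared earlier.

4098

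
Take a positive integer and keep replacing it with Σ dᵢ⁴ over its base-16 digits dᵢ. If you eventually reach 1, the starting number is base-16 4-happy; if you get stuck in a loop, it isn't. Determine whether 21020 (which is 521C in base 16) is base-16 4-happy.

base-16 4-happy

21020 = (5,2,1,12)_16 → 5⁴ + 2⁴ + 1⁴ + 12⁴ = 21378
21378 = (5,3,8,2)_16 → 5⁴ + 3⁴ + 8⁴ + 2⁴ = 4818
4818 = (1,2,13,2)_16 → 1⁴ + 2⁴ + 13⁴ + 2⁴ = 28594
28594 = (6,15,11,2)_16 → 6⁴ + 15⁴ + 11⁴ + 2⁴ = 66578
66578 = (1,0,4,1,2)_16 → 1⁴ + 0⁴ + 4⁴ + 1⁴ + 2⁴ = 274
274 = (1,1,2)_16 → 1⁴ + 1⁴ + 2⁴ = 18
18 = (1,2)_16 → 1⁴ + 2⁴ = 17
17 = (1,1)_16 → 1⁴ + 1⁴ = 2
2 = (2)_16 → 2⁴ = 16
16 = (1,0)_16 → 1⁴ + 0⁴ = 1  — reached 1.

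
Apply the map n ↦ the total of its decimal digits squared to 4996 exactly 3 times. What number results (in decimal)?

4996 → 4² + 9² + 9² + 6² = 16 + 81 + 81 + 36 = 214
214 → 2² + 1² + 4² = 4 + 1 + 16 = 21
21 → 2² + 1² = 4 + 1 = 5

5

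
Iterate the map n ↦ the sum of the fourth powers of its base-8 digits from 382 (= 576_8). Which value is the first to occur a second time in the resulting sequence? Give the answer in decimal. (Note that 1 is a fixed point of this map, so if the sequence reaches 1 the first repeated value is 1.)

272

382 = (5,7,6)_8 → 5⁴ + 7⁴ + 6⁴ = 625 + 2401 + 1296 = 4322
4322 = (1,0,3,4,2)_8 → 1⁴ + 0⁴ + 3⁴ + 4⁴ + 2⁴ = 1 + 0 + 81 + 256 + 16 = 354
354 = (5,4,2)_8 → 5⁴ + 4⁴ + 2⁴ = 625 + 256 + 16 = 897
897 = (1,6,0,1)_8 → 1⁴ + 6⁴ + 0⁴ + 1⁴ = 1 + 1296 + 0 + 1 = 1298
1298 = (2,4,2,2)_8 → 2⁴ + 4⁴ + 2⁴ + 2⁴ = 16 + 256 + 16 + 16 = 304
304 = (4,6,0)_8 → 4⁴ + 6⁴ + 0⁴ = 256 + 1296 + 0 = 1552
1552 = (3,0,2,0)_8 → 3⁴ + 0⁴ + 2⁴ + 0⁴ = 81 + 0 + 16 + 0 = 97
97 = (1,4,1)_8 → 1⁴ + 4⁴ + 1⁴ = 1 + 256 + 1 = 258
258 = (4,0,2)_8 → 4⁴ + 0⁴ + 2⁴ = 256 + 0 + 16 = 272
272 = (4,2,0)_8 → 4⁴ + 2⁴ + 0⁴ = 256 + 16 + 0 = 272  — 272 already appeared earlier.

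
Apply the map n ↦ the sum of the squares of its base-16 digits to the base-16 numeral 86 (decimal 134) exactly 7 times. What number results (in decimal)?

200

134 = (8,6)_16 → 8² + 6² = 100
100 = (6,4)_16 → 6² + 4² = 52
52 = (3,4)_16 → 3² + 4² = 25
25 = (1,9)_16 → 1² + 9² = 82
82 = (5,2)_16 → 5² + 2² = 29
29 = (1,13)_16 → 1² + 13² = 170
170 = (10,10)_16 → 10² + 10² = 200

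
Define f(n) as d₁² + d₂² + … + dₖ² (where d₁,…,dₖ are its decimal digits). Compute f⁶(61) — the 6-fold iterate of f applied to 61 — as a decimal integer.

61 → 6² + 1² = 37
37 → 3² + 7² = 58
58 → 5² + 8² = 89
89 → 8² + 9² = 145
145 → 1² + 4² + 5² = 42
42 → 4² + 2² = 20

20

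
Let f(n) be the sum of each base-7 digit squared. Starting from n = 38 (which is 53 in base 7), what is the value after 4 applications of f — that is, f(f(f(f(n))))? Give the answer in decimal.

38 = (5,3)_7 → 5² + 3² = 25 + 9 = 34
34 = (4,6)_7 → 4² + 6² = 16 + 36 = 52
52 = (1,0,3)_7 → 1² + 0² + 3² = 1 + 0 + 9 = 10
10 = (1,3)_7 → 1² + 3² = 1 + 9 = 10

10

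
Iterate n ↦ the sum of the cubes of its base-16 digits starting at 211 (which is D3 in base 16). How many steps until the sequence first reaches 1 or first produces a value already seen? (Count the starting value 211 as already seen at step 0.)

211 = (13,3)_16 → 13³ + 3³ = 2224
2224 = (8,11,0)_16 → 8³ + 11³ + 0³ = 1843
1843 = (7,3,3)_16 → 7³ + 3³ + 3³ = 397
397 = (1,8,13)_16 → 1³ + 8³ + 13³ = 2710
2710 = (10,9,6)_16 → 10³ + 9³ + 6³ = 1945
1945 = (7,9,9)_16 → 7³ + 9³ + 9³ = 1801
1801 = (7,0,9)_16 → 7³ + 0³ + 9³ = 1072
1072 = (4,3,0)_16 → 4³ + 3³ + 0³ = 91
91 = (5,11)_16 → 5³ + 11³ = 1456
1456 = (5,11,0)_16 → 5³ + 11³ + 0³ = 1456  — 1456 repeats.
That took 10 steps.

10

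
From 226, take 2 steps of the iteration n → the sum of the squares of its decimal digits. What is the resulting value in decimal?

226 → 2² + 2² + 6² = 44
44 → 4² + 4² = 32

32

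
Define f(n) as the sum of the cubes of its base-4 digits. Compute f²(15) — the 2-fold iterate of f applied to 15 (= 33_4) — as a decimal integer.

36

15 = (3,3)_4 → 3³ + 3³ = 54
54 = (3,1,2)_4 → 3³ + 1³ + 2³ = 36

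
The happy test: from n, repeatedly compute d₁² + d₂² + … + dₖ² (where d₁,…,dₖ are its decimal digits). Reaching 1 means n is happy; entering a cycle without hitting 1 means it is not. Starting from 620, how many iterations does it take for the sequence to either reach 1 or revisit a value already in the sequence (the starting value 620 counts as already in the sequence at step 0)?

10

620 → 6² + 2² + 0² = 36 + 4 + 0 = 40
40 → 4² + 0² = 16 + 0 = 16
16 → 1² + 6² = 1 + 36 = 37
37 → 3² + 7² = 9 + 49 = 58
58 → 5² + 8² = 25 + 64 = 89
89 → 8² + 9² = 64 + 81 = 145
145 → 1² + 4² + 5² = 1 + 16 + 25 = 42
42 → 4² + 2² = 16 + 4 = 20
20 → 2² + 0² = 4 + 0 = 4
4 → 4² = 16  — 16 repeats.
That took 10 steps.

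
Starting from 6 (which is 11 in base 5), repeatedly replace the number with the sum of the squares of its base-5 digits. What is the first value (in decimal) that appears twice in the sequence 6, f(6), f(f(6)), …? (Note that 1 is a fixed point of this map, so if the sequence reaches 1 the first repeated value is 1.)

4

6 = (1,1)_5 → 1² + 1² = 2
2 = (2)_5 → 2² = 4
4 = (4)_5 → 4² = 16
16 = (3,1)_5 → 3² + 1² = 10
10 = (2,0)_5 → 2² + 0² = 4  — 4 already appeared earlier.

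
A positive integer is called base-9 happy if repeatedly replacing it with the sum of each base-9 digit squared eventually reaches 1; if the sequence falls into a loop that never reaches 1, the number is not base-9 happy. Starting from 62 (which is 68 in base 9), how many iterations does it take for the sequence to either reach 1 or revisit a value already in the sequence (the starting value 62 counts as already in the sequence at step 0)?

62 = (6,8)_9 → 6² + 8² = 100
100 = (1,2,1)_9 → 1² + 2² + 1² = 6
6 = (6)_9 → 6² = 36
36 = (4,0)_9 → 4² + 0² = 16
16 = (1,7)_9 → 1² + 7² = 50
50 = (5,5)_9 → 5² + 5² = 50  — 50 repeats.
That took 6 steps.

6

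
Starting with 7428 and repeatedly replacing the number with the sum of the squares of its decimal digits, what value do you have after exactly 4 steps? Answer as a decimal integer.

68

7428 → 7² + 4² + 2² + 8² = 49 + 16 + 4 + 64 = 133
133 → 1² + 3² + 3² = 1 + 9 + 9 = 19
19 → 1² + 9² = 1 + 81 = 82
82 → 8² + 2² = 64 + 4 = 68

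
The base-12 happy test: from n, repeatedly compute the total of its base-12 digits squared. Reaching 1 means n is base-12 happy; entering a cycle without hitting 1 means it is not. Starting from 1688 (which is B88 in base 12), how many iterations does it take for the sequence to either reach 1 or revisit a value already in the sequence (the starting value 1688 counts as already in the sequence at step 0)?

1688 = (11,8,8)_12 → 11² + 8² + 8² = 249
249 = (1,8,9)_12 → 1² + 8² + 9² = 146
146 = (1,0,2)_12 → 1² + 0² + 2² = 5
5 = (5)_12 → 5² = 25
25 = (2,1)_12 → 2² + 1² = 5  — 5 repeats.
That took 5 steps.

5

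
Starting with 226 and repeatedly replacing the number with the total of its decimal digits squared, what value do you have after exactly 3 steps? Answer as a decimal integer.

226 → 2² + 2² + 6² = 44
44 → 4² + 4² = 32
32 → 3² + 2² = 13

13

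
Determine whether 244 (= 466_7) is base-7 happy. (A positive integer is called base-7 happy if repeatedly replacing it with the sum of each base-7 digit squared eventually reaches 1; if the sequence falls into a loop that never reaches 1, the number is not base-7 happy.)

244 = (4,6,6)_7 → 4² + 6² + 6² = 88
88 = (1,5,4)_7 → 1² + 5² + 4² = 42
42 = (6,0)_7 → 6² + 0² = 36
36 = (5,1)_7 → 5² + 1² = 26
26 = (3,5)_7 → 3² + 5² = 34
34 = (4,6)_7 → 4² + 6² = 52
52 = (1,0,3)_7 → 1² + 0² + 3² = 10
10 = (1,3)_7 → 1² + 3² = 10  — 10 already seen; the sequence cycles without reaching 1.

not base-7 happy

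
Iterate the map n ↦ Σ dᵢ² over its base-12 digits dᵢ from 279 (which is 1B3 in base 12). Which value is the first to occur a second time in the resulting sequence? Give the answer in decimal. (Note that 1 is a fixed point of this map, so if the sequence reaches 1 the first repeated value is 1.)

279 = (1,11,3)_12 → 1² + 11² + 3² = 1 + 121 + 9 = 131
131 = (10,11)_12 → 10² + 11² = 100 + 121 = 221
221 = (1,6,5)_12 → 1² + 6² + 5² = 1 + 36 + 25 = 62
62 = (5,2)_12 → 5² + 2² = 25 + 4 = 29
29 = (2,5)_12 → 2² + 5² = 4 + 25 = 29  — 29 already appeared earlier.

29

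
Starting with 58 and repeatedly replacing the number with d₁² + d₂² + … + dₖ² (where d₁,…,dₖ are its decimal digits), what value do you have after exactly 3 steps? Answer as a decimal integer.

58 → 89
89 → 145
145 → 42

42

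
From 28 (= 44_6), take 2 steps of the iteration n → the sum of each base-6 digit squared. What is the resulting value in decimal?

29

28 = (4,4)_6 → 4² + 4² = 32
32 = (5,2)_6 → 5² + 2² = 29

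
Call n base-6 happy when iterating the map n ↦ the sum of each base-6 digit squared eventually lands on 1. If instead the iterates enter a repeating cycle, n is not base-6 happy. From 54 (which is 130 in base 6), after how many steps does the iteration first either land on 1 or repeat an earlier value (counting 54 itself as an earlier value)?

10

54 = (1,3,0)_6 → 1² + 3² + 0² = 1 + 9 + 0 = 10
10 = (1,4)_6 → 1² + 4² = 1 + 16 = 17
17 = (2,5)_6 → 2² + 5² = 4 + 25 = 29
29 = (4,5)_6 → 4² + 5² = 16 + 25 = 41
41 = (1,0,5)_6 → 1² + 0² + 5² = 1 + 0 + 25 = 26
26 = (4,2)_6 → 4² + 2² = 16 + 4 = 20
20 = (3,2)_6 → 3² + 2² = 9 + 4 = 13
13 = (2,1)_6 → 2² + 1² = 4 + 1 = 5
5 = (5)_6 → 5² = 25
25 = (4,1)_6 → 4² + 1² = 16 + 1 = 17  — 17 repeats.
That took 10 steps.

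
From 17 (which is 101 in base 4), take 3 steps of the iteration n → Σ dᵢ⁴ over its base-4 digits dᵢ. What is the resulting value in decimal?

17 = (1,0,1)_4 → 1⁴ + 0⁴ + 1⁴ = 2
2 = (2)_4 → 2⁴ = 16
16 = (1,0,0)_4 → 1⁴ + 0⁴ + 0⁴ = 1

1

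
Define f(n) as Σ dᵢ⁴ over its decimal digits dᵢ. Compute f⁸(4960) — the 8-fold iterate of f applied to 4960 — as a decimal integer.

1138

4960 → 4⁴ + 9⁴ + 6⁴ + 0⁴ = 8113
8113 → 8⁴ + 1⁴ + 1⁴ + 3⁴ = 4179
4179 → 4⁴ + 1⁴ + 7⁴ + 9⁴ = 9219
9219 → 9⁴ + 2⁴ + 1⁴ + 9⁴ = 13139
13139 → 1⁴ + 3⁴ + 1⁴ + 3⁴ + 9⁴ = 6725
6725 → 6⁴ + 7⁴ + 2⁴ + 5⁴ = 4338
4338 → 4⁴ + 3⁴ + 3⁴ + 8⁴ = 4514
4514 → 4⁴ + 5⁴ + 1⁴ + 4⁴ = 1138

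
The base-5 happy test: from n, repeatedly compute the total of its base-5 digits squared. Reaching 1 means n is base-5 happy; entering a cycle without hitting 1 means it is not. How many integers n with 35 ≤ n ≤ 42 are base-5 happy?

35: 35 → 5 → 1  — base-5 happy
36: 36 → 6 → 2 → 4 → 16 → 10 → 4  — not base-5 happy
37: 37 → 9 → 17 → 13 → 13  — not base-5 happy
38: 38 → 14 → 20 → 16 → 10 → 4 → 16  — not base-5 happy
39: 39 → 21 → 17 → 13 → 13  — not base-5 happy
40: 40 → 10 → 4 → 16 → 10  — not base-5 happy
41: 41 → 11 → 5 → 1  — base-5 happy
42: 42 → 14 → 20 → 16 → 10 → 4 → 16  — not base-5 happy
base-5 happy: 35, 41

2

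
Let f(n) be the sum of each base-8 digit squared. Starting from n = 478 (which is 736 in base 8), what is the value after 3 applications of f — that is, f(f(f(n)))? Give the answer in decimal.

61

478 = (7,3,6)_8 → 7² + 3² + 6² = 94
94 = (1,3,6)_8 → 1² + 3² + 6² = 46
46 = (5,6)_8 → 5² + 6² = 61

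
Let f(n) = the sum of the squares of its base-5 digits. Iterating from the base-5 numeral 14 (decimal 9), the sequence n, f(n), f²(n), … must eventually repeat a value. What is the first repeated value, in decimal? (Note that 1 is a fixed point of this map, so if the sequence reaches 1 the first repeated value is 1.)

9 = (1,4)_5 → 1² + 4² = 17
17 = (3,2)_5 → 3² + 2² = 13
13 = (2,3)_5 → 2² + 3² = 13  — 13 already appeared earlier.

13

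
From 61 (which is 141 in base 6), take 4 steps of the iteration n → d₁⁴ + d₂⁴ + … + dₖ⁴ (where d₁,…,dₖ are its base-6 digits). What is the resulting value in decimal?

61 = (1,4,1)_6 → 1⁴ + 4⁴ + 1⁴ = 258
258 = (1,1,1,0)_6 → 1⁴ + 1⁴ + 1⁴ + 0⁴ = 3
3 = (3)_6 → 3⁴ = 81
81 = (2,1,3)_6 → 2⁴ + 1⁴ + 3⁴ = 98

98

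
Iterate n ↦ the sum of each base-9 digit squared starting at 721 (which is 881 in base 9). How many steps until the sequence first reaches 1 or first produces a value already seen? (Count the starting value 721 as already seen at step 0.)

7

721 = (8,8,1)_9 → 129
129 = (1,5,3)_9 → 35
35 = (3,8)_9 → 73
73 = (8,1)_9 → 65
65 = (7,2)_9 → 53
53 = (5,8)_9 → 89
89 = (1,0,8)_9 → 65  — 65 repeats.
That took 7 steps.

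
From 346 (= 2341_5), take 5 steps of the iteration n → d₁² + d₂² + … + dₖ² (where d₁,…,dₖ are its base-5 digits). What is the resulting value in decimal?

10

346 = (2,3,4,1)_5 → 30
30 = (1,1,0)_5 → 2
2 = (2)_5 → 4
4 = (4)_5 → 16
16 = (3,1)_5 → 10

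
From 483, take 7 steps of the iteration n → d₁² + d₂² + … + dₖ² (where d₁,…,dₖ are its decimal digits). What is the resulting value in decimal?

483 → 4² + 8² + 3² = 89
89 → 8² + 9² = 145
145 → 1² + 4² + 5² = 42
42 → 4² + 2² = 20
20 → 2² + 0² = 4
4 → 4² = 16
16 → 1² + 6² = 37

37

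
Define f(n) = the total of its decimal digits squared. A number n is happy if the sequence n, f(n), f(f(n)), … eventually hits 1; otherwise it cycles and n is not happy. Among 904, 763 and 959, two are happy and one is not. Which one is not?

904: 904 → 97 → 130 → 10 → 1  — reaches 1 (happy)
763: 763 → 94 → 97 → 130 → 10 → 1  — reaches 1 (happy)
959: 959 → 187 → 114 → 18 → 65 → 61 → 37 → 58 → 89 → 145 → 42 → 20 → 4 → 16 → 37  — repeats 37 (not happy)

959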